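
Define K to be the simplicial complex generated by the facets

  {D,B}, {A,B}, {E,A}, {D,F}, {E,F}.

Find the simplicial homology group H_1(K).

Fix the vertex order A < B < D < E < F and write every simplex with vertices in increasing order. Then dim K = 1 and the simplices of K are:

  0-simplices (5): A, B, D, E, F
  1-simplices (5): AB, AE, BD, DF, EF

so the chain groups are C_0 ≅ Z^5, C_1 ≅ Z^5.

∂_1: C_1 → C_0 maps an edge to its endpoints' difference, ∂[p,q] = q − p.
The resulting 5×5 matrix has rank 4, and its Smith normal form has invariant factors (1,1,1,1).

Reading off H_k = ker ∂_k / im ∂_{k+1}:

  H_1: rank ker ∂_1 − rank ∂_2 = (5 − 4) − 0 = 1, and there is no ∂_2, so H_1 = Z.

H_1 ≅ Z.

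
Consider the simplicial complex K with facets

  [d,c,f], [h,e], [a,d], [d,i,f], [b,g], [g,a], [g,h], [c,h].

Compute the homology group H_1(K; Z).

Fix the vertex order a < b < c < d < e < f < g < h < i and write every simplex with vertices in increasing order. Then dim K = 2 and the simplices of K are:

  0-simplices (9): a, b, c, d, e, f, g, h, i
  1-simplices (11): ad, ag, bg, cd, cf, ch, df, di, eh, fi, gh
  2-simplices (2): cdf, dfi

giving chain groups C_0 ≅ Z^9, C_1 ≅ Z^11, C_2 ≅ Z^2.

The boundary map ∂_1: C_1 → C_0 is given by ∂[p,q] = [q] − [p]. For instance
  ∂ad = d − a.
The resulting 9×11 matrix has rank 8, and its Smith normal form has invariant factors (1,1,1,1,1,1,1,1).

∂_2: C_2 → C_1 sends each 2-simplex [p,q,r] to [q,r] − [p,r] + [p,q]. For instance
  ∂cdf = df − cf + cd,
  ∂dfi = fi − di + df.
As a 11×2 matrix over Z this has rank 2, with invariant factors (1,1).

Now H_k = ker ∂_k / im ∂_{k+1}, so:

  H_1: rank ker ∂_1 − rank ∂_2 = (11 − 8) − 2 = 1, and the invariant factors of ∂_2 are all 1, so H_1 ≅ Z.

H_1 = Z.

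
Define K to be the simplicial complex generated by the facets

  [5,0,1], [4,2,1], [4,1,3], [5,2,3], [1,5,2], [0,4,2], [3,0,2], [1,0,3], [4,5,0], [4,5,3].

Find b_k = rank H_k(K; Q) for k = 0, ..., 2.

b_0 = 1, b_1 = 0, b_2 = 0.

Take the total order 0 < 1 < 2 < 3 < 4 < 5 on the vertex set. Then K (dimension 2) consists of the simplices:

  0-simplices (6): [0], [1], [2], [3], [4], [5]
  1-simplices (15): [0,1], [0,2], [0,3], [0,4], [0,5], [1,2], [1,3], [1,4], [1,5], [2,3], [2,4], [2,5], [3,4], [3,5], [4,5]
  2-simplices (10): [0,1,3], [0,1,5], [0,2,3], [0,2,4], [0,4,5], [1,2,4], [1,2,5], [1,3,4], [2,3,5], [3,4,5]

so the chain groups are C_0 ≅ Z^6, C_1 ≅ Z^15, C_2 ≅ Z^10.

The boundary map ∂_1: C_1 → C_0 maps an edge to its endpoints' difference, ∂[p,q] = q − p.
The 6×15 boundary matrix has rank 5 and Smith normal form diag(1,1,1,1,1).

Boundary ∂_2: C_2 → C_1 acts by ∂[p,q,r] = [q,r] − [p,r] + [p,q]. For instance
  ∂[0,4,5] = [4,5] − [0,5] + [0,4],
  ∂[0,2,4] = [2,4] − [0,4] + [0,2].
As a 15×10 matrix over Z this has rank 10, with invariant factors (1,1,1,1,1,1,1,1,1,2).

Now H_k = ker ∂_k / im ∂_{k+1}, so:

  H_0: rank C_0 − rank ∂_1 = 6 − 5 = 1, and the invariant factors of ∂_1 are all 1, so H_0 ≅ Z.
  H_1: rank ker ∂_1 − rank ∂_2 = (15 − 5) − 10 = 0, and ∂_2 has invariant factor 2 > 1, so H_1 ≅ Z/2.
  H_2: rank ker ∂_2 − rank ∂_3 = (10 − 10) − 0 = 0, and there is no ∂_3, so H_2 ≅ 0.

Hence the Betti numbers are b_0 = 1, b_1 = 0, b_2 = 0.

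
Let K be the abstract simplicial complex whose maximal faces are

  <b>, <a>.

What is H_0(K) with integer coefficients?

H_0 = Z^2.

Take the total order a < b on the vertex set. Then K (dimension 0) consists of the simplices:

  0-simplices (2): a, b

so the chain groups are C_0 ≅ Z^2.

Computing H_k = (kernel of ∂_k) / (image of ∂_{k+1}):

  H_0: rank C_0 − rank ∂_1 = 2 − 0 = 2, and there is no ∂_1, so H_0 = Z^2.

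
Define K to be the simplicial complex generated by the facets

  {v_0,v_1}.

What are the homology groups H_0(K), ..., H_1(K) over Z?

H_0 = Z,  H_1 = 0.

We work with the vertex ordering v_0 < v_1. The simplices of K, each written with vertices in increasing order, are:

  0-simplices (2): [v_0], [v_1]
  1-simplices (1): [v_0,v_1]

giving chain groups C_0 ≅ Z^2, C_1 ≅ Z^1.

The boundary map ∂_1: C_1 → C_0 sends each edge [p,q] (with p < q) to q − p. For instance
  ∂[v_0,v_1] = [v_1] − [v_0].
The 2×1 boundary matrix has rank 1 and Smith normal form diag(1).

Computing H_k = (kernel of ∂_k) / (image of ∂_{k+1}):

  H_0: rank C_0 − rank ∂_1 = 2 − 1 = 1, and the invariant factors of ∂_1 are all 1, so H_0 = Z.
  H_1: rank ker ∂_1 − rank ∂_2 = (1 − 1) − 0 = 0, and there is no ∂_2, so H_1 = 0.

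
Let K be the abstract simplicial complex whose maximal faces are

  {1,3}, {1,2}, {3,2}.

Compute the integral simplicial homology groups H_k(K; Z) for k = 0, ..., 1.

H_0 ≅ Z,  H_1 ≅ Z.

Take the total order 1 < 2 < 3 on the vertex set. Then K (dimension 1) consists of the simplices:

  0-simplices (3): [1], [2], [3]
  1-simplices (3): [1,2], [1,3], [2,3]

Hence C_0 ≅ Z^3, C_1 ≅ Z^3.

Boundary ∂_1: C_1 → C_0 is given by ∂[p,q] = [q] − [p]. For instance
  ∂[2,3] = [3] − [2].
As a 3×3 matrix over Z this has rank 2, with invariant factors (1,1).

Computing H_k = (kernel of ∂_k) / (image of ∂_{k+1}):

  H_0: rank C_0 − rank ∂_1 = 3 − 2 = 1, and the invariant factors of ∂_1 are all 1, so H_0 ≅ Z.
  H_1: rank ker ∂_1 − rank ∂_2 = (3 − 2) − 0 = 1, and there is no ∂_2, so H_1 ≅ Z.

(K is a triangulation of the circle S^1.)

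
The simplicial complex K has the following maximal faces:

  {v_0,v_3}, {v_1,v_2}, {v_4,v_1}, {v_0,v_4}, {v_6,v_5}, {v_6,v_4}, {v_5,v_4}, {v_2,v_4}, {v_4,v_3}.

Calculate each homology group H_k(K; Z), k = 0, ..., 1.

Take the total order v_0 < v_1 < v_2 < v_3 < v_4 < v_5 < v_6 on the vertex set. Then K (dimension 1) consists of the simplices:

  0-simplices (7): [v_0], [v_1], [v_2], [v_3], [v_4], [v_5], [v_6]
  1-simplices (9): [v_0,v_3], [v_0,v_4], [v_1,v_2], [v_1,v_4], [v_2,v_4], [v_3,v_4], [v_4,v_5], [v_4,v_6], [v_5,v_6]

giving chain groups C_0 ≅ Z^7, C_1 ≅ Z^9.

∂_1: C_1 → C_0 is given by ∂[p,q] = [q] − [p].
As a 7×9 matrix over Z this has rank 6, with invariant factors (1,1,1,1,1,1).

From H_k ≅ ker(∂_k) / im(∂_{k+1}) we obtain:

  H_0: rank C_0 − rank ∂_1 = 7 − 6 = 1, and the invariant factors of ∂_1 are all 1, so H_0 ≅ Z.
  H_1: rank ker ∂_1 − rank ∂_2 = (9 − 6) − 0 = 3, and there is no ∂_2, so H_1 ≅ Z^3.

(K is a triangulation of a wedge of 3 circles.)

H_0 ≅ Z,  H_1 ≅ Z^3.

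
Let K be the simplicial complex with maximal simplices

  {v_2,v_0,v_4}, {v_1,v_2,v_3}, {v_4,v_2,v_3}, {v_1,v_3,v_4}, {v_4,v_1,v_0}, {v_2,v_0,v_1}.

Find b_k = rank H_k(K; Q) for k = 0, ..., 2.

b_0 = 1, b_1 = 0, b_2 = 1.

Take the total order v_0 < v_1 < v_2 < v_3 < v_4 on the vertex set. Then K (dimension 2) consists of the simplices:

  0-simplices (5): [v_0], [v_1], [v_2], [v_3], [v_4]
  1-simplices (9): [v_0,v_1], [v_0,v_2], [v_0,v_4], [v_1,v_2], [v_1,v_3], [v_1,v_4], [v_2,v_3], [v_2,v_4], [v_3,v_4]
  2-simplices (6): [v_0,v_1,v_2], [v_0,v_1,v_4], [v_0,v_2,v_4], [v_1,v_2,v_3], [v_1,v_3,v_4], [v_2,v_3,v_4]

so the chain groups are C_0 ≅ Z^5, C_1 ≅ Z^9, C_2 ≅ Z^6.

Boundary ∂_1: C_1 → C_0 sends each edge [p,q] (with p < q) to q − p. For instance
  ∂[v_3,v_4] = [v_4] − [v_3].
This gives a 5×9 integer matrix of rank 4; reducing to Smith normal form yields diagonal entries (1,1,1,1).

∂_2: C_2 → C_1 maps a triangle to the signed sum of its edges. For instance
  ∂[v_2,v_3,v_4] = [v_3,v_4] − [v_2,v_4] + [v_2,v_3],
  ∂[v_1,v_3,v_4] = [v_3,v_4] − [v_1,v_4] + [v_1,v_3].
This gives a 9×6 integer matrix of rank 5; reducing to Smith normal form yields diagonal entries (1,1,1,1,1).

Computing H_k = (kernel of ∂_k) / (image of ∂_{k+1}):

  H_0: rank C_0 − rank ∂_1 = 5 − 4 = 1, and the invariant factors of ∂_1 are all 1, so H_0 ≅ Z.
  H_1: rank ker ∂_1 − rank ∂_2 = (9 − 4) − 5 = 0, and the invariant factors of ∂_2 are all 1, so H_1 ≅ 0.
  H_2: rank ker ∂_2 − rank ∂_3 = (6 − 5) − 0 = 1, and there is no ∂_3, so H_2 ≅ Z.

Hence the Betti numbers are b_0 = 1, b_1 = 0, b_2 = 1.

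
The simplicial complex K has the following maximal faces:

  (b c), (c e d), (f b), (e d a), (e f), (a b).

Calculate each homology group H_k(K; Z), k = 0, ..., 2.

Order the vertices as a < b < c < d < e < f. Listing each simplex with vertices in this order, K has dimension 2 with simplices:

  0-simplices (6): a, b, c, d, e, f
  1-simplices (9): ab, ad, ae, bc, bf, cd, ce, de, ef
  2-simplices (2): ade, cde

giving chain groups C_0 ≅ Z^6, C_1 ≅ Z^9, C_2 ≅ Z^2.

The boundary map ∂_1: C_1 → C_0 sends each edge [p,q] (with p < q) to q − p. For instance
  ∂ef = f − e.
As a 6×9 matrix over Z this has rank 5, with invariant factors (1,1,1,1,1).

The boundary map ∂_2: C_2 → C_1 sends each 2-simplex [p,q,r] to [q,r] − [p,r] + [p,q]. For instance
  ∂ade = de − ae + ad,
  ∂cde = de − ce + cd.
The 9×2 boundary matrix has rank 2 and Smith normal form diag(1,1).

Reading off H_k = ker ∂_k / im ∂_{k+1}:

  H_0: rank C_0 − rank ∂_1 = 6 − 5 = 1, and the invariant factors of ∂_1 are all 1, so H_0 = Z.
  H_1: rank ker ∂_1 − rank ∂_2 = (9 − 5) − 2 = 2, and the invariant factors of ∂_2 are all 1, so H_1 = Z^2.
  H_2: rank ker ∂_2 − rank ∂_3 = (2 − 2) − 0 = 0, and there is no ∂_3, so H_2 = 0.

As a check, the Euler characteristic is 6 − 9 + 2 = -1, which agrees with 1 − 2 + 0 = -1.

H_0 = Z,  H_1 = Z^2,  H_2 = 0.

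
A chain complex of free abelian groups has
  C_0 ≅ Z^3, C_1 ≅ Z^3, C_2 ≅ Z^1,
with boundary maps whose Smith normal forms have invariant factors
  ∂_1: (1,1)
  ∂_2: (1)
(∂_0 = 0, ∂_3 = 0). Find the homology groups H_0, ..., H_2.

H_0: b_0 = 3 − 0 − 2 = 1; torsion from ∂_1 factors > 1: none. So H_0 ≅ Z.
H_1: b_1 = 3 − 2 − 1 = 0; torsion from ∂_2 factors > 1: none. So H_1 ≅ 0.
H_2: b_2 = 1 − 1 − 0 = 0; torsion from ∂_3 factors > 1: none. So H_2 ≅ 0.

H_0 ≅ Z,  H_1 = 0,  H_2 = 0.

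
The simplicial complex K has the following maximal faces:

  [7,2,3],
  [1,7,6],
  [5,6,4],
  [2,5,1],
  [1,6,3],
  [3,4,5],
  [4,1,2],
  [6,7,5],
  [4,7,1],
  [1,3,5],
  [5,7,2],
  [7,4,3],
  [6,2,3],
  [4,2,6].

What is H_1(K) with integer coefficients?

H_1 ≅ Z^2.

We work with the vertex ordering 1 < 2 < 3 < 4 < 5 < 6 < 7. The simplices of K, each written with vertices in increasing order, are:

  0-simplices (7): [1], [2], [3], [4], [5], [6], [7]
  1-simplices (21): [1,2], [1,3], [1,4], [1,5], [1,6], [1,7], [2,3], [2,4], [2,5], [2,6], [2,7], [3,4], [3,5], [3,6], [3,7], [4,5], [4,6], [4,7], [5,6], [5,7], [6,7]
  2-simplices (14): [1,2,4], [1,2,5], [1,3,5], [1,3,6], [1,4,7], [1,6,7], [2,3,6], [2,3,7], [2,4,6], [2,5,7], [3,4,5], [3,4,7], [4,5,6], [5,6,7]

so the chain groups are C_0 ≅ Z^7, C_1 ≅ Z^21, C_2 ≅ Z^14.

Boundary ∂_1: C_1 → C_0 is given by ∂[p,q] = [q] − [p].
As a 7×21 matrix over Z this has rank 6, with invariant factors (1,1,1,1,1,1).

Boundary ∂_2: C_2 → C_1 acts by ∂[p,q,r] = [q,r] − [p,r] + [p,q]. For instance
  ∂[1,2,4] = [2,4] − [1,4] + [1,2],
  ∂[2,3,6] = [3,6] − [2,6] + [2,3].
As a 21×14 matrix over Z this has rank 13, with invariant factors (1,1,1,1,1,1,1,1,1,1,1,1,1).

Computing H_k = (kernel of ∂_k) / (image of ∂_{k+1}):

  H_1: rank ker ∂_1 − rank ∂_2 = (21 − 6) − 13 = 2, and the invariant factors of ∂_2 are all 1, so H_1 = Z^2.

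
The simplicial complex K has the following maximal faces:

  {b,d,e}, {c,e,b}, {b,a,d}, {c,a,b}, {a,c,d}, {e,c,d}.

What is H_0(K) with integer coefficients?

H_0 = Z.

Take the total order a < b < c < d < e on the vertex set. Then K (dimension 2) consists of the simplices:

  0-simplices (5): a, b, c, d, e
  1-simplices (9): ab, ac, ad, bc, bd, be, cd, ce, de
  2-simplices (6): abc, abd, acd, bce, bde, cde

Hence C_0 ≅ Z^5, C_1 ≅ Z^9, C_2 ≅ Z^6.

∂_1: C_1 → C_0 is given by ∂[p,q] = [q] − [p].
The 5×9 boundary matrix has rank 4 and Smith normal form diag(1,1,1,1).

The boundary map ∂_2: C_2 → C_1 maps a triangle to the signed sum of its edges. For instance
  ∂acd = cd − ad + ac,
  ∂bde = de − be + bd.
The 9×6 boundary matrix has rank 5 and Smith normal form diag(1,1,1,1,1).

Now H_k = ker ∂_k / im ∂_{k+1}, so:

  H_0: rank C_0 − rank ∂_1 = 5 − 4 = 1, and the invariant factors of ∂_1 are all 1, so H_0 = Z.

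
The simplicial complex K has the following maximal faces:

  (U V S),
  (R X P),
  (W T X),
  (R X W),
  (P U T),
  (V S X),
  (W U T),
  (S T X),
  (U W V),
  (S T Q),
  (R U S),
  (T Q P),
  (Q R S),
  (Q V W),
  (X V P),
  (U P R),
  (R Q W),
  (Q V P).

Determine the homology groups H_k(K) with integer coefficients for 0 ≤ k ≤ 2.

H_0 = Z,  H_1 = Z^2,  H_2 = Z.

K has 9 vertices, 27 edges, 18 triangles.
rank ∂_0 = 0, rank ∂_1 = 8 ⇒ b_0 = 9 − 0 − 8 = 1; all invariant factors of ∂_1 are 1 so no torsion. So H_0 = Z.
rank ∂_1 = 8, rank ∂_2 = 17 ⇒ b_1 = 27 − 8 − 17 = 2; all invariant factors of ∂_2 are 1 so no torsion. So H_1 = Z^2.
rank ∂_2 = 17, rank ∂_3 = 0 ⇒ b_2 = 18 − 17 − 0 = 1. So H_2 = Z.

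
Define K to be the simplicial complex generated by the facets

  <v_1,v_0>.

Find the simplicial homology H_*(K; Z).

We work with the vertex ordering v_0 < v_1. The simplices of K, each written with vertices in increasing order, are:

  0-simplices (2): [v_0], [v_1]
  1-simplices (1): [v_0,v_1]

giving chain groups C_0 ≅ Z^2, C_1 ≅ Z^1.

∂_1: C_1 → C_0 maps an edge to its endpoints' difference, ∂[p,q] = q − p. For instance
  ∂[v_0,v_1] = [v_1] − [v_0].
The 2×1 boundary matrix has rank 1 and Smith normal form diag(1).

Reading off H_k = ker ∂_k / im ∂_{k+1}:

  H_0: rank C_0 − rank ∂_1 = 2 − 1 = 1, and the invariant factors of ∂_1 are all 1, so H_0 ≅ Z.
  H_1: rank ker ∂_1 − rank ∂_2 = (1 − 1) − 0 = 0, and there is no ∂_2, so H_1 ≅ 0.

H_0 = Z,  H_1 = 0.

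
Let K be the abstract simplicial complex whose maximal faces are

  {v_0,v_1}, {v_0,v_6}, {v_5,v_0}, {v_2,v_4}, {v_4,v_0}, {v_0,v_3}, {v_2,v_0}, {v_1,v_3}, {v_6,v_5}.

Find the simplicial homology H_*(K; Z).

We work with the vertex ordering v_0 < v_1 < v_2 < v_3 < v_4 < v_5 < v_6. The simplices of K, each written with vertices in increasing order, are:

  0-simplices (7): [v_0], [v_1], [v_2], [v_3], [v_4], [v_5], [v_6]
  1-simplices (9): [v_0,v_1], [v_0,v_2], [v_0,v_3], [v_0,v_4], [v_0,v_5], [v_0,v_6], [v_1,v_3], [v_2,v_4], [v_5,v_6]

Hence C_0 ≅ Z^7, C_1 ≅ Z^9.

The boundary map ∂_1: C_1 → C_0 sends each edge [p,q] (with p < q) to q − p.
The 7×9 boundary matrix has rank 6 and Smith normal form diag(1,1,1,1,1,1).

Reading off H_k = ker ∂_k / im ∂_{k+1}:

  H_0: rank C_0 − rank ∂_1 = 7 − 6 = 1, and the invariant factors of ∂_1 are all 1, so H_0 = Z.
  H_1: rank ker ∂_1 − rank ∂_2 = (9 − 6) − 0 = 3, and there is no ∂_2, so H_1 = Z^3.

As a check, the Euler characteristic is 7 − 9 = -2, which agrees with 1 − 3 = -2.
(K is a triangulation of a wedge of 3 circles.)

H_0 ≅ Z,  H_1 ≅ Z^3.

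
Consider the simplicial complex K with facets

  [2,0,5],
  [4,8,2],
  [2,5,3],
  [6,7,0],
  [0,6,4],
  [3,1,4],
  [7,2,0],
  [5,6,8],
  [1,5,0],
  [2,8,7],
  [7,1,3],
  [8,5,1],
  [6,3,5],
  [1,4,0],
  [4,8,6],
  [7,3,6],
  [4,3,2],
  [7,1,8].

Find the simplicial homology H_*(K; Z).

We work with the vertex ordering 0 < 1 < 2 < 3 < 4 < 5 < 6 < 7 < 8. The simplices of K, each written with vertices in increasing order, are:

  0-simplices (9): [0], [1], [2], [3], [4], [5], [6], [7], [8]
  1-simplices (27): (27 of them)
  2-simplices (18): [0,1,4], [0,1,5], [0,2,5], [0,2,7], [0,4,6], [0,6,7], [1,3,4], [1,3,7], [1,5,8], [1,7,8], [2,3,4], [2,3,5], [2,4,8], [2,7,8], [3,5,6], [3,6,7], [4,6,8], [5,6,8]

so the chain groups are C_0 ≅ Z^9, C_1 ≅ Z^27, C_2 ≅ Z^18.

Boundary ∂_1: C_1 → C_0 is given by ∂[p,q] = [q] − [p].
The resulting 9×27 matrix has rank 8, and its Smith normal form has invariant factors (1,1,1,1,1,1,1,1).

The boundary map ∂_2: C_2 → C_1 acts by ∂[p,q,r] = [q,r] − [p,r] + [p,q]. For instance
  ∂[5,6,8] = [6,8] − [5,8] + [5,6],
  ∂[0,6,7] = [6,7] − [0,7] + [0,6].
The resulting 27×18 matrix has rank 17, and its Smith normal form has invariant factors (1,1,1,1,1,1,1,1,1,1,1,1,1,1,1,1,1).

Reading off H_k = ker ∂_k / im ∂_{k+1}:

  H_0: rank C_0 − rank ∂_1 = 9 − 8 = 1, and the invariant factors of ∂_1 are all 1, so H_0 ≅ Z.
  H_1: rank ker ∂_1 − rank ∂_2 = (27 − 8) − 17 = 2, and the invariant factors of ∂_2 are all 1, so H_1 ≅ Z^2.
  H_2: rank ker ∂_2 − rank ∂_3 = (18 − 17) − 0 = 1, and there is no ∂_3, so H_2 ≅ Z.

As a check, the Euler characteristic is 9 − 27 + 18 = 0, which agrees with 1 − 2 + 1 = 0.

H_0 = Z,  H_1 = Z^2,  H_2 = Z.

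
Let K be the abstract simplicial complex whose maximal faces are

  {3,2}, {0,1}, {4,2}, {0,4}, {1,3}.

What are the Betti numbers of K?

K has 5 vertices, 5 edges.
rank ∂_0 = 0, rank ∂_1 = 4 ⇒ b_0 = 5 − 0 − 4 = 1; all invariant factors of ∂_1 are 1 so no torsion. So H_0 = Z.
rank ∂_1 = 4, rank ∂_2 = 0 ⇒ b_1 = 5 − 4 − 0 = 1. So H_1 = Z.

b_0 = 1, b_1 = 1.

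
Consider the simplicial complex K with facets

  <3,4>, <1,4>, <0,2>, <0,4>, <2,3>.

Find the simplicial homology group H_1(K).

H_1 ≅ Z.

Order the vertices as 0 < 1 < 2 < 3 < 4. Listing each simplex with vertices in this order, K has dimension 1 with simplices:

  0-simplices (5): [0], [1], [2], [3], [4]
  1-simplices (5): [0,2], [0,4], [1,4], [2,3], [3,4]

giving chain groups C_0 ≅ Z^5, C_1 ≅ Z^5.

Boundary ∂_1: C_1 → C_0 is given by ∂[p,q] = [q] − [p].
The 5×5 boundary matrix has rank 4 and Smith normal form diag(1,1,1,1).

Computing H_k = (kernel of ∂_k) / (image of ∂_{k+1}):

  H_1: rank ker ∂_1 − rank ∂_2 = (5 − 4) − 0 = 1, and there is no ∂_2, so H_1 = Z.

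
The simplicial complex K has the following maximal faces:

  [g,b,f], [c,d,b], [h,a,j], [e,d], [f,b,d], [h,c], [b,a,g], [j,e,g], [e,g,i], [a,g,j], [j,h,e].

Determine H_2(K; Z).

Order the vertices as a < b < c < d < e < f < g < h < i < j. Listing each simplex with vertices in this order, K has dimension 2 with simplices:

  0-simplices (10): a, b, c, d, e, f, g, h, i, j
  1-simplices (20): ab, ag, ah, aj, bc, bd, bf, bg, cd, ch, de, df, eg, eh, ei, ej, fg, gi, gj, hj
  2-simplices (9): abg, agj, ahj, bcd, bdf, bfg, egi, egj, ehj

giving chain groups C_0 ≅ Z^10, C_1 ≅ Z^20, C_2 ≅ Z^9.

The boundary map ∂_1: C_1 → C_0 sends each edge [p,q] (with p < q) to q − p. For instance
  ∂ah = h − a.
The 10×20 boundary matrix has rank 9 and Smith normal form diag(1,1,1,1,1,1,1,1,1).

Boundary ∂_2: C_2 → C_1 sends each 2-simplex [p,q,r] to [q,r] − [p,r] + [p,q]. For instance
  ∂egj = gj − ej + eg,
  ∂ehj = hj − ej + eh.
The 20×9 boundary matrix has rank 9 and Smith normal form diag(1,1,1,1,1,1,1,1,1).

Reading off H_k = ker ∂_k / im ∂_{k+1}:

  H_2: rank ker ∂_2 − rank ∂_3 = (9 − 9) − 0 = 0, and there is no ∂_3, so H_2 = 0.

H_2 = 0.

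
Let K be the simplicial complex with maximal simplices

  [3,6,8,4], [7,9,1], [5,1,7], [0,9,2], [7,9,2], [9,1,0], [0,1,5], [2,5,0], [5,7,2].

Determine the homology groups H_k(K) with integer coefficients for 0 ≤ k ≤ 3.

Take the total order 0 < 1 < 2 < 3 < 4 < 5 < 6 < 7 < 8 < 9 on the vertex set. Then K (dimension 3) consists of the simplices:

  0-simplices (10): [0], [1], [2], [3], [4], [5], [6], [7], [8], [9]
  1-simplices (18): [0,1], [0,2], [0,5], [0,9], [1,5], [1,7], [1,9], [2,5], [2,7], [2,9], [3,4], [3,6], [3,8], [4,6], [4,8], [5,7], [6,8], [7,9]
  2-simplices (12): [0,1,5], [0,1,9], [0,2,5], [0,2,9], [1,5,7], [1,7,9], [2,5,7], [2,7,9], [3,4,6], [3,4,8], [3,6,8], [4,6,8]
  3-simplices (1): [3,4,6,8]

giving chain groups C_0 ≅ Z^10, C_1 ≅ Z^18, C_2 ≅ Z^12, C_3 ≅ Z^1.

∂_1: C_1 → C_0 is given by ∂[p,q] = [q] − [p]. For instance
  ∂[3,8] = [8] − [3].
As a 10×18 matrix over Z this has rank 8, with invariant factors (1,1,1,1,1,1,1,1).

The boundary map ∂_2: C_2 → C_1 sends each 2-simplex [p,q,r] to [q,r] − [p,r] + [p,q]. For instance
  ∂[0,2,9] = [2,9] − [0,9] + [0,2],
  ∂[2,7,9] = [7,9] − [2,9] + [2,7].
The 18×12 boundary matrix has rank 10 and Smith normal form diag(1,1,1,1,1,1,1,1,1,1).

∂_3: C_3 → C_2 sends each 3-simplex σ to the alternating sum Σ_i (−1)^i (σ with its i-th vertex removed). For instance
  ∂[3,4,6,8] = [4,6,8] − [3,6,8] + [3,4,8] − [3,4,6].
The 12×1 boundary matrix has rank 1 and Smith normal form diag(1).

Computing H_k = (kernel of ∂_k) / (image of ∂_{k+1}):

  H_0: rank C_0 − rank ∂_1 = 10 − 8 = 2, and the invariant factors of ∂_1 are all 1, so H_0 = Z^2.
  H_1: rank ker ∂_1 − rank ∂_2 = (18 − 8) − 10 = 0, and the invariant factors of ∂_2 are all 1, so H_1 = 0.
  H_2: rank ker ∂_2 − rank ∂_3 = (12 − 10) − 1 = 1, and the invariant factors of ∂_3 are all 1, so H_2 = Z.
  H_3: rank ker ∂_3 − rank ∂_4 = (1 − 1) − 0 = 0, and there is no ∂_4, so H_3 = 0.

H_0 ≅ Z^2,  H_1 = 0,  H_2 ≅ Z,  H_3 = 0.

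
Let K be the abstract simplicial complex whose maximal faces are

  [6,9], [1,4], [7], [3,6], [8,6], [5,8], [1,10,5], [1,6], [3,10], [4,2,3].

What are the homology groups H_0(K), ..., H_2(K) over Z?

H_0 = Z^2,  H_1 = Z^3,  H_2 = 0.

Take the total order 1 < 2 < 3 < 4 < 5 < 6 < 7 < 8 < 9 < 10 on the vertex set. Then K (dimension 2) consists of the simplices:

  0-simplices (10): [1], [2], [3], [4], [5], [6], [7], [8], [9], [10]
  1-simplices (13): [1,4], [1,5], [1,6], [1,10], [2,3], [2,4], [3,4], [3,6], [3,10], [5,8], [5,10], [6,8], [6,9]
  2-simplices (2): [1,5,10], [2,3,4]

so the chain groups are C_0 ≅ Z^10, C_1 ≅ Z^13, C_2 ≅ Z^2.

Boundary ∂_1: C_1 → C_0 sends each edge [p,q] (with p < q) to q − p. For instance
  ∂[5,10] = [10] − [5].
As a 10×13 matrix over Z this has rank 8, with invariant factors (1,1,1,1,1,1,1,1).

∂_2: C_2 → C_1 sends each 2-simplex [p,q,r] to [q,r] − [p,r] + [p,q]. For instance
  ∂[1,5,10] = [5,10] − [1,10] + [1,5],
  ∂[2,3,4] = [3,4] − [2,4] + [2,3].
This gives a 13×2 integer matrix of rank 2; reducing to Smith normal form yields diagonal entries (1,1).

Now H_k = ker ∂_k / im ∂_{k+1}, so:

  H_0: rank C_0 − rank ∂_1 = 10 − 8 = 2, and the invariant factors of ∂_1 are all 1, so H_0 = Z^2.
  H_1: rank ker ∂_1 − rank ∂_2 = (13 − 8) − 2 = 3, and the invariant factors of ∂_2 are all 1, so H_1 = Z^3.
  H_2: rank ker ∂_2 − rank ∂_3 = (2 − 2) − 0 = 0, and there is no ∂_3, so H_2 = 0.

As a check, the Euler characteristic is 10 − 13 + 2 = -1, which agrees with 2 − 3 + 0 = -1.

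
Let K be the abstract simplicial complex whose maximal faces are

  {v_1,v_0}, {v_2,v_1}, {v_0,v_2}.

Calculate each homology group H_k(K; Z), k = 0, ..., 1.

H_0 ≅ Z,  H_1 ≅ Z.

Fix the vertex order v_0 < v_1 < v_2 and write every simplex with vertices in increasing order. Then dim K = 1 and the simplices of K are:

  0-simplices (3): [v_0], [v_1], [v_2]
  1-simplices (3): [v_0,v_1], [v_0,v_2], [v_1,v_2]

Hence C_0 ≅ Z^3, C_1 ≅ Z^3.

Boundary ∂_1: C_1 → C_0 is given by ∂[p,q] = [q] − [p].
The resulting 3×3 matrix has rank 2, and its Smith normal form has invariant factors (1,1).

Computing H_k = (kernel of ∂_k) / (image of ∂_{k+1}):

  H_0: rank C_0 − rank ∂_1 = 3 − 2 = 1, and the invariant factors of ∂_1 are all 1, so H_0 = Z.
  H_1: rank ker ∂_1 − rank ∂_2 = (3 − 2) − 0 = 1, and there is no ∂_2, so H_1 = Z.

As a check, the Euler characteristic is 3 − 3 = 0, which agrees with 1 − 1 = 0.
(K is a triangulation of the circle S^1.)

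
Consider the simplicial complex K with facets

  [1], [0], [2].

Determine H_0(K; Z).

We work with the vertex ordering 0 < 1 < 2. The simplices of K, each written with vertices in increasing order, are:

  0-simplices (3): [0], [1], [2]

Hence C_0 ≅ Z^3.

Reading off H_k = ker ∂_k / im ∂_{k+1}:

  H_0: rank C_0 − rank ∂_1 = 3 − 0 = 3, and there is no ∂_1, so H_0 = Z^3.

H_0 ≅ Z^3.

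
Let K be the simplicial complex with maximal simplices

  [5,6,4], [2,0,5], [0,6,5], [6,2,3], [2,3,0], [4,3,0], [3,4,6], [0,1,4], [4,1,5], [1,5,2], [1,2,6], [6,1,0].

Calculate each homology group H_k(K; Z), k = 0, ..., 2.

Order the vertices as 0 < 1 < 2 < 3 < 4 < 5 < 6. Listing each simplex with vertices in this order, K has dimension 2 with simplices:

  0-simplices (7): [0], [1], [2], [3], [4], [5], [6]
  1-simplices (18): [0,1], [0,2], [0,3], [0,4], [0,5], [0,6], [1,2], [1,4], [1,5], [1,6], [2,3], [2,5], [2,6], [3,4], [3,6], [4,5], [4,6], [5,6]
  2-simplices (12): [0,1,4], [0,1,6], [0,2,3], [0,2,5], [0,3,4], [0,5,6], [1,2,5], [1,2,6], [1,4,5], [2,3,6], [3,4,6], [4,5,6]

Hence C_0 ≅ Z^7, C_1 ≅ Z^18, C_2 ≅ Z^12.

The boundary map ∂_1: C_1 → C_0 maps an edge to its endpoints' difference, ∂[p,q] = q − p.
The resulting 7×18 matrix has rank 6, and its Smith normal form has invariant factors (1,1,1,1,1,1).

Boundary ∂_2: C_2 → C_1 maps a triangle to the signed sum of its edges. For instance
  ∂[1,4,5] = [4,5] − [1,5] + [1,4],
  ∂[1,2,6] = [2,6] − [1,6] + [1,2].
The 18×12 boundary matrix has rank 12 and Smith normal form diag(1,1,1,1,1,1,1,1,1,1,1,2).

Reading off H_k = ker ∂_k / im ∂_{k+1}:

  H_0: rank C_0 − rank ∂_1 = 7 − 6 = 1, and the invariant factors of ∂_1 are all 1, so H_0 ≅ Z.
  H_1: rank ker ∂_1 − rank ∂_2 = (18 − 6) − 12 = 0, and ∂_2 has invariant factor 2 > 1, so H_1 ≅ Z/2.
  H_2: rank ker ∂_2 − rank ∂_3 = (12 − 12) − 0 = 0, and there is no ∂_3, so H_2 ≅ 0.

As a check, the Euler characteristic is 7 − 18 + 12 = 1, which agrees with 1 − 0 + 0 = 1.
(K is a triangulation of the real projective plane RP^2.)

H_0 ≅ Z,  H_1 ≅ Z/2,  H_2 = 0.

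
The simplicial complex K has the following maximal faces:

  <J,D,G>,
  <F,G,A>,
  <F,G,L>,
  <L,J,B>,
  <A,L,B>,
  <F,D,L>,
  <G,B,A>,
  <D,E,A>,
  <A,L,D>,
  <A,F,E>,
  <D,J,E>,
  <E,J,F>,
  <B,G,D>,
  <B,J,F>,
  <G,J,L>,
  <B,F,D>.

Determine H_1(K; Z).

H_1 = Z^2.

Order the vertices as A < B < D < E < F < G < J < L. Listing each simplex with vertices in this order, K has dimension 2 with simplices:

  0-simplices (8): A, B, D, E, F, G, J, L
  1-simplices (24): AB, AD, AE, AF, AG, AL, BD, BF, BG, BJ, BL, DE, DF, DG, DJ, DL, EF, EJ, FG, FJ, FL, GJ, GL, JL
  2-simplices (16): ABG, ABL, ADE, ADL, AEF, AFG, BDF, BDG, BFJ, BJL, DEJ, DFL, DGJ, EFJ, FGL, GJL

Hence C_0 ≅ Z^8, C_1 ≅ Z^24, C_2 ≅ Z^16.

Boundary ∂_1: C_1 → C_0 maps an edge to its endpoints' difference, ∂[p,q] = q − p. For instance
  ∂BL = L − B.
This gives a 8×24 integer matrix of rank 7; reducing to Smith normal form yields diagonal entries (1,1,1,1,1,1,1).

The boundary map ∂_2: C_2 → C_1 sends each 2-simplex [p,q,r] to [q,r] − [p,r] + [p,q]. For instance
  ∂DEJ = EJ − DJ + DE,
  ∂BDF = DF − BF + BD.
The resulting 24×16 matrix has rank 15, and its Smith normal form has invariant factors (1,1,1,1,1,1,1,1,1,1,1,1,1,1,1).

Now H_k = ker ∂_k / im ∂_{k+1}, so:

  H_1: rank ker ∂_1 − rank ∂_2 = (24 − 7) − 15 = 2, and the invariant factors of ∂_2 are all 1, so H_1 ≅ Z^2.

(K is a triangulation of the torus T^2.)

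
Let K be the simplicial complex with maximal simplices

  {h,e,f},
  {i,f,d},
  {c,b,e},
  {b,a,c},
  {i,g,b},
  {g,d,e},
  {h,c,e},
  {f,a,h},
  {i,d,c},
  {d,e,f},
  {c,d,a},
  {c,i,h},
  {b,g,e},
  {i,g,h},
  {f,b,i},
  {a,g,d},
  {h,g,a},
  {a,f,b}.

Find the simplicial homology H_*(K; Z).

Order the vertices as a < b < c < d < e < f < g < h < i. Listing each simplex with vertices in this order, K has dimension 2 with simplices:

  0-simplices (9): a, b, c, d, e, f, g, h, i
  1-simplices (27): ab, ac, ad, af, ag, ah, bc, be, bf, bg, bi, cd, ce, ch, ci, de, df, dg, di, ef, eg, eh, fh, fi, gh, gi, hi
  2-simplices (18): abc, abf, acd, adg, afh, agh, bce, beg, bfi, bgi, cdi, ceh, chi, def, deg, dfi, efh, ghi

Hence C_0 ≅ Z^9, C_1 ≅ Z^27, C_2 ≅ Z^18.

Boundary ∂_1: C_1 → C_0 maps an edge to its endpoints' difference, ∂[p,q] = q − p.
As a 9×27 matrix over Z this has rank 8, with invariant factors (1,1,1,1,1,1,1,1).

The boundary map ∂_2: C_2 → C_1 acts by ∂[p,q,r] = [q,r] − [p,r] + [p,q]. For instance
  ∂ghi = hi − gi + gh,
  ∂afh = fh − ah + af.
The 27×18 boundary matrix has rank 17 and Smith normal form diag(1,1,1,1,1,1,1,1,1,1,1,1,1,1,1,1,1).

From H_k ≅ ker(∂_k) / im(∂_{k+1}) we obtain:

  H_0: rank C_0 − rank ∂_1 = 9 − 8 = 1, and the invariant factors of ∂_1 are all 1, so H_0 ≅ Z.
  H_1: rank ker ∂_1 − rank ∂_2 = (27 − 8) − 17 = 2, and the invariant factors of ∂_2 are all 1, so H_1 ≅ Z^2.
  H_2: rank ker ∂_2 − rank ∂_3 = (18 − 17) − 0 = 1, and there is no ∂_3, so H_2 ≅ Z.

(K is a triangulation of the torus T^2.)

H_0 = Z,  H_1 = Z^2,  H_2 = Z.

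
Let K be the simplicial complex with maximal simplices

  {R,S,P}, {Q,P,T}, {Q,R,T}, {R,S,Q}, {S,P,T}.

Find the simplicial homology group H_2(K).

K has 5 vertices, 10 edges, 5 triangles.
rank ∂_2 = 5, rank ∂_3 = 0 ⇒ b_2 = 5 − 5 − 0 = 0. So H_2 = 0.

H_2 = 0.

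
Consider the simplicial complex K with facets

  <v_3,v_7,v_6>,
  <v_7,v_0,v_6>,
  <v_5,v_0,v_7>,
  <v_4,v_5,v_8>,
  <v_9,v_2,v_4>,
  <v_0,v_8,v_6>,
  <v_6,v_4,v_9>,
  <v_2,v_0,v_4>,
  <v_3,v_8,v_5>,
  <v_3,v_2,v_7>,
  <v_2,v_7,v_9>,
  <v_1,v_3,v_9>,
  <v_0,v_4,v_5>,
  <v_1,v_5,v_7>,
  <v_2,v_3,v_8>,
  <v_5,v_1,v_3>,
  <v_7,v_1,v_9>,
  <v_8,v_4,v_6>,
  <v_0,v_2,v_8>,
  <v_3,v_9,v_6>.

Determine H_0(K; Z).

We work with the vertex ordering v_0 < v_1 < v_2 < v_3 < v_4 < v_5 < v_6 < v_7 < v_8 < v_9. The simplices of K, each written with vertices in increasing order, are:

  0-simplices (10): [v_0], [v_1], [v_2], [v_3], [v_4], [v_5], [v_6], [v_7], [v_8], [v_9]
  1-simplices (30): (30 of them)
  2-simplices (20): (20 of them)

so the chain groups are C_0 ≅ Z^10, C_1 ≅ Z^30, C_2 ≅ Z^20.

The boundary map ∂_1: C_1 → C_0 sends each edge [p,q] (with p < q) to q − p. For instance
  ∂[v_6,v_7] = [v_7] − [v_6].
The 10×30 boundary matrix has rank 9 and Smith normal form diag(1,1,1,1,1,1,1,1,1).

Boundary ∂_2: C_2 → C_1 maps a triangle to the signed sum of its edges. For instance
  ∂[v_0,v_4,v_5] = [v_4,v_5] − [v_0,v_5] + [v_0,v_4],
  ∂[v_2,v_7,v_9] = [v_7,v_9] − [v_2,v_9] + [v_2,v_7].
As a 30×20 matrix over Z this has rank 20, with invariant factors (1,1,1,1,1,1,1,1,1,1,1,1,1,1,1,1,1,1,1,2).

From H_k ≅ ker(∂_k) / im(∂_{k+1}) we obtain:

  H_0: rank C_0 − rank ∂_1 = 10 − 9 = 1, and the invariant factors of ∂_1 are all 1, so H_0 ≅ Z.

(K is a triangulation of the Klein bottle.)

H_0 ≅ Z.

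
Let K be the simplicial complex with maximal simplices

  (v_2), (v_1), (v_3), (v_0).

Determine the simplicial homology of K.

H_0 = Z^4.

Order the vertices as v_0 < v_1 < v_2 < v_3. Listing each simplex with vertices in this order, K has dimension 0 with simplices:

  0-simplices (4): [v_0], [v_1], [v_2], [v_3]

giving chain groups C_0 ≅ Z^4.

From H_k ≅ ker(∂_k) / im(∂_{k+1}) we obtain:

  H_0: rank C_0 − rank ∂_1 = 4 − 0 = 4, and there is no ∂_1, so H_0 ≅ Z^4.

(K is a triangulation of a set of 4 points.)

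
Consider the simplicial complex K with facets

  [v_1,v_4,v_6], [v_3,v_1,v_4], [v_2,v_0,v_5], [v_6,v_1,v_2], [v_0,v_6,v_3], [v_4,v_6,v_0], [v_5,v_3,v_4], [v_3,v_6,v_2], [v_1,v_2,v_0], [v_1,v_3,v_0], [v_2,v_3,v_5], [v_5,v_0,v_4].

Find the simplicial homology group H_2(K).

Order the vertices as v_0 < v_1 < v_2 < v_3 < v_4 < v_5 < v_6. Listing each simplex with vertices in this order, K has dimension 2 with simplices:

  0-simplices (7): [v_0], [v_1], [v_2], [v_3], [v_4], [v_5], [v_6]
  1-simplices (18): (18 of them)
  2-simplices (12): (12 of them)

so the chain groups are C_0 ≅ Z^7, C_1 ≅ Z^18, C_2 ≅ Z^12.

Boundary ∂_1: C_1 → C_0 sends each edge [p,q] (with p < q) to q − p.
This gives a 7×18 integer matrix of rank 6; reducing to Smith normal form yields diagonal entries (1,1,1,1,1,1).

The boundary map ∂_2: C_2 → C_1 maps a triangle to the signed sum of its edges. For instance
  ∂[v_0,v_2,v_5] = [v_2,v_5] − [v_0,v_5] + [v_0,v_2],
  ∂[v_1,v_4,v_6] = [v_4,v_6] − [v_1,v_6] + [v_1,v_4].
The resulting 18×12 matrix has rank 12, and its Smith normal form has invariant factors (1,1,1,1,1,1,1,1,1,1,1,2).

Now H_k = ker ∂_k / im ∂_{k+1}, so:

  H_2: rank ker ∂_2 − rank ∂_3 = (12 − 12) − 0 = 0, and there is no ∂_3, so H_2 = 0.

H_2 ≅ 0.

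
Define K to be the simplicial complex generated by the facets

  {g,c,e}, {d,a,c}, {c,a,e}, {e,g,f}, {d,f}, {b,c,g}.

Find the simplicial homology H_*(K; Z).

H_0 = Z,  H_1 = Z,  H_2 = 0.

Order the vertices as a < b < c < d < e < f < g. Listing each simplex with vertices in this order, K has dimension 2 with simplices:

  0-simplices (7): a, b, c, d, e, f, g
  1-simplices (12): ac, ad, ae, bc, bg, cd, ce, cg, df, ef, eg, fg
  2-simplices (5): acd, ace, bcg, ceg, efg

giving chain groups C_0 ≅ Z^7, C_1 ≅ Z^12, C_2 ≅ Z^5.

The boundary map ∂_1: C_1 → C_0 sends each edge [p,q] (with p < q) to q − p.
The 7×12 boundary matrix has rank 6 and Smith normal form diag(1,1,1,1,1,1).

The boundary map ∂_2: C_2 → C_1 sends each 2-simplex [p,q,r] to [q,r] − [p,r] + [p,q]. For instance
  ∂acd = cd − ad + ac,
  ∂efg = fg − eg + ef.
This gives a 12×5 integer matrix of rank 5; reducing to Smith normal form yields diagonal entries (1,1,1,1,1).

Computing H_k = (kernel of ∂_k) / (image of ∂_{k+1}):

  H_0: rank C_0 − rank ∂_1 = 7 − 6 = 1, and the invariant factors of ∂_1 are all 1, so H_0 = Z.
  H_1: rank ker ∂_1 − rank ∂_2 = (12 − 6) − 5 = 1, and the invariant factors of ∂_2 are all 1, so H_1 = Z.
  H_2: rank ker ∂_2 − rank ∂_3 = (5 − 5) − 0 = 0, and there is no ∂_3, so H_2 = 0.

As a check, the Euler characteristic is 7 − 12 + 5 = 0, which agrees with 1 − 1 + 0 = 0.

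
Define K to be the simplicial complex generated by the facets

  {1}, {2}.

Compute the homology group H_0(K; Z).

Order the vertices as 1 < 2. Listing each simplex with vertices in this order, K has dimension 0 with simplices:

  0-simplices (2): [1], [2]

giving chain groups C_0 ≅ Z^2.

Now H_k = ker ∂_k / im ∂_{k+1}, so:

  H_0: rank C_0 − rank ∂_1 = 2 − 0 = 2, and there is no ∂_1, so H_0 ≅ Z^2.

H_0 = Z^2.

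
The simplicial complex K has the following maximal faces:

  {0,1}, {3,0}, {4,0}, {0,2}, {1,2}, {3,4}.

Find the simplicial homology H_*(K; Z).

H_0 = Z,  H_1 = Z^2.

Take the total order 0 < 1 < 2 < 3 < 4 on the vertex set. Then K (dimension 1) consists of the simplices:

  0-simplices (5): [0], [1], [2], [3], [4]
  1-simplices (6): [0,1], [0,2], [0,3], [0,4], [1,2], [3,4]

giving chain groups C_0 ≅ Z^5, C_1 ≅ Z^6.

∂_1: C_1 → C_0 maps an edge to its endpoints' difference, ∂[p,q] = q − p. For instance
  ∂[0,3] = [3] − [0].
This gives a 5×6 integer matrix of rank 4; reducing to Smith normal form yields diagonal entries (1,1,1,1).

Computing H_k = (kernel of ∂_k) / (image of ∂_{k+1}):

  H_0: rank C_0 − rank ∂_1 = 5 − 4 = 1, and the invariant factors of ∂_1 are all 1, so H_0 = Z.
  H_1: rank ker ∂_1 − rank ∂_2 = (6 − 4) − 0 = 2, and there is no ∂_2, so H_1 = Z^2.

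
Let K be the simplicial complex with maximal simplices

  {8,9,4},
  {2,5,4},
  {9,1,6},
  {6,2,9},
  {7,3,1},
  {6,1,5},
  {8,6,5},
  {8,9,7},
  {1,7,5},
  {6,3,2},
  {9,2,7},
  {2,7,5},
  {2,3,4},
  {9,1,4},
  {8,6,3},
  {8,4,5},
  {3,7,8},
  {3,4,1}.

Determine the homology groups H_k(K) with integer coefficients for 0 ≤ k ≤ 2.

H_0 = Z,  H_1 = Z^2,  H_2 = Z.

We work with the vertex ordering 1 < 2 < 3 < 4 < 5 < 6 < 7 < 8 < 9. The simplices of K, each written with vertices in increasing order, are:

  0-simplices (9): [1], [2], [3], [4], [5], [6], [7], [8], [9]
  1-simplices (27): (27 of them)
  2-simplices (18): [1,3,4], [1,3,7], [1,4,9], [1,5,6], [1,5,7], [1,6,9], [2,3,4], [2,3,6], [2,4,5], [2,5,7], [2,6,9], [2,7,9], [3,6,8], [3,7,8], [4,5,8], [4,8,9], [5,6,8], [7,8,9]

so the chain groups are C_0 ≅ Z^9, C_1 ≅ Z^27, C_2 ≅ Z^18.

Boundary ∂_1: C_1 → C_0 is given by ∂[p,q] = [q] − [p]. For instance
  ∂[1,9] = [9] − [1].
The 9×27 boundary matrix has rank 8 and Smith normal form diag(1,1,1,1,1,1,1,1).

∂_2: C_2 → C_1 acts by ∂[p,q,r] = [q,r] − [p,r] + [p,q]. For instance
  ∂[5,6,8] = [6,8] − [5,8] + [5,6],
  ∂[2,3,6] = [3,6] − [2,6] + [2,3].
As a 27×18 matrix over Z this has rank 17, with invariant factors (1,1,1,1,1,1,1,1,1,1,1,1,1,1,1,1,1).

From H_k ≅ ker(∂_k) / im(∂_{k+1}) we obtain:

  H_0: rank C_0 − rank ∂_1 = 9 − 8 = 1, and the invariant factors of ∂_1 are all 1, so H_0 = Z.
  H_1: rank ker ∂_1 − rank ∂_2 = (27 − 8) − 17 = 2, and the invariant factors of ∂_2 are all 1, so H_1 = Z^2.
  H_2: rank ker ∂_2 − rank ∂_3 = (18 − 17) − 0 = 1, and there is no ∂_3, so H_2 = Z.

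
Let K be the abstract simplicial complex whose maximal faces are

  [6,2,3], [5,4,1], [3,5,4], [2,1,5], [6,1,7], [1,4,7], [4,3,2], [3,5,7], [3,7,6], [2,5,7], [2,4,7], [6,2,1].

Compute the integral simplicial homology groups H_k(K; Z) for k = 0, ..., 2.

H_0 ≅ Z,  H_1 ≅ Z/2,  H_2 = 0.

Fix the vertex order 1 < 2 < 3 < 4 < 5 < 6 < 7 and write every simplex with vertices in increasing order. Then dim K = 2 and the simplices of K are:

  0-simplices (7): [1], [2], [3], [4], [5], [6], [7]
  1-simplices (18): [1,2], [1,4], [1,5], [1,6], [1,7], [2,3], [2,4], [2,5], [2,6], [2,7], [3,4], [3,5], [3,6], [3,7], [4,5], [4,7], [5,7], [6,7]
  2-simplices (12): [1,2,5], [1,2,6], [1,4,5], [1,4,7], [1,6,7], [2,3,4], [2,3,6], [2,4,7], [2,5,7], [3,4,5], [3,5,7], [3,6,7]

so the chain groups are C_0 ≅ Z^7, C_1 ≅ Z^18, C_2 ≅ Z^12.

Boundary ∂_1: C_1 → C_0 sends each edge [p,q] (with p < q) to q − p. For instance
  ∂[4,7] = [7] − [4].
This gives a 7×18 integer matrix of rank 6; reducing to Smith normal form yields diagonal entries (1,1,1,1,1,1).

Boundary ∂_2: C_2 → C_1 maps a triangle to the signed sum of its edges. For instance
  ∂[3,5,7] = [5,7] − [3,7] + [3,5],
  ∂[2,5,7] = [5,7] − [2,7] + [2,5].
The resulting 18×12 matrix has rank 12, and its Smith normal form has invariant factors (1,1,1,1,1,1,1,1,1,1,1,2).

Computing H_k = (kernel of ∂_k) / (image of ∂_{k+1}):

  H_0: rank C_0 − rank ∂_1 = 7 − 6 = 1, and the invariant factors of ∂_1 are all 1, so H_0 ≅ Z.
  H_1: rank ker ∂_1 − rank ∂_2 = (18 − 6) − 12 = 0, and ∂_2 has invariant factor 2 > 1, so H_1 ≅ Z/2.
  H_2: rank ker ∂_2 − rank ∂_3 = (12 − 12) − 0 = 0, and there is no ∂_3, so H_2 ≅ 0.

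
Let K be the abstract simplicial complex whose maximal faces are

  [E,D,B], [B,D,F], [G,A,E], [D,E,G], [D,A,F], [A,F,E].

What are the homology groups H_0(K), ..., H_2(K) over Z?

H_0 = Z,  H_1 = Z,  H_2 = 0.

We work with the vertex ordering A < B < D < E < F < G. The simplices of K, each written with vertices in increasing order, are:

  0-simplices (6): A, B, D, E, F, G
  1-simplices (12): AD, AE, AF, AG, BD, BE, BF, DE, DF, DG, EF, EG
  2-simplices (6): ADF, AEF, AEG, BDE, BDF, DEG

so the chain groups are C_0 ≅ Z^6, C_1 ≅ Z^12, C_2 ≅ Z^6.

Boundary ∂_1: C_1 → C_0 maps an edge to its endpoints' difference, ∂[p,q] = q − p. For instance
  ∂BD = D − B.
As a 6×12 matrix over Z this has rank 5, with invariant factors (1,1,1,1,1).

The boundary map ∂_2: C_2 → C_1 sends each 2-simplex [p,q,r] to [q,r] − [p,r] + [p,q]. For instance
  ∂ADF = DF − AF + AD,
  ∂AEG = EG − AG + AE.
This gives a 12×6 integer matrix of rank 6; reducing to Smith normal form yields diagonal entries (1,1,1,1,1,1).

Computing H_k = (kernel of ∂_k) / (image of ∂_{k+1}):

  H_0: rank C_0 − rank ∂_1 = 6 − 5 = 1, and the invariant factors of ∂_1 are all 1, so H_0 = Z.
  H_1: rank ker ∂_1 − rank ∂_2 = (12 − 5) − 6 = 1, and the invariant factors of ∂_2 are all 1, so H_1 = Z.
  H_2: rank ker ∂_2 − rank ∂_3 = (6 − 6) − 0 = 0, and there is no ∂_3, so H_2 = 0.

(K is a triangulation of the cylinder S^1 x I.)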